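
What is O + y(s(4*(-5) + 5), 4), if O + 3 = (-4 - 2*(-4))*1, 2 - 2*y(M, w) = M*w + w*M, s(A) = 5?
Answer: -18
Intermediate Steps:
y(M, w) = 1 - M*w (y(M, w) = 1 - (M*w + w*M)/2 = 1 - (M*w + M*w)/2 = 1 - M*w)
O = 1 (O = -3 + (-4 - 2*(-4))*1 = -3 + (-4 + 8)*1 = -3 + 4*1 = -3 + 4 = 1)
O + y(s(4*(-5) + 5), 4) = 1 + (1 - 1*5*4) = 1 + (1 - 20) = 1 - 19 = -18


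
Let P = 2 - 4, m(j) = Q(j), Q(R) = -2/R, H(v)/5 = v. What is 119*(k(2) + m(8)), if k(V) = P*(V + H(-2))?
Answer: 7497/4 ≈ 1874.3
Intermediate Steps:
H(v) = 5*v
m(j) = -2/j
P = -2
k(V) = 20 - 2*V (k(V) = -2*(V + 5*(-2)) = -2*(V - 10) = -2*(-10 + V) = 20 - 2*V)
119*(k(2) + m(8)) = 119*((20 - 2*2) - 2/8) = 119*((20 - 4) - 2*⅛) = 119*(16 - ¼) = 119*(63/4) = 7497/4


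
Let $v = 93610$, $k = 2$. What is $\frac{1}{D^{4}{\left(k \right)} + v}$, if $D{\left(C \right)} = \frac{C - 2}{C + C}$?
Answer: $\frac{1}{93610} \approx 1.0683 \cdot 10^{-5}$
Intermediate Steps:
$D{\left(C \right)} = \frac{-2 + C}{2 C}$
$\frac{1}{D^{4}{\left(k \right)} + v} = \frac{1}{\left(\frac{-2 + 2}{2 \cdot 2}\right)^{4} + 93610} = \frac{1}{\left(\frac{1}{2} \cdot \frac{1}{2} \cdot 0\right)^{4} + 93610} = \frac{1}{0^{4} + 93610} = \frac{1}{0 + 93610} = \frac{1}{93610}$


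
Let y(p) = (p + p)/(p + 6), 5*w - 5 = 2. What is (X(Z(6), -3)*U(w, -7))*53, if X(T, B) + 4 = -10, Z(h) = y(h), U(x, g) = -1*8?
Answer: 5936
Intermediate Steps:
w = 7/5 (w = 1 + (⅕)*2 = 1 + ⅖ = 7/5 ≈ 1.4000)
y(p) = 2*p/(6 + p) (y(p) = (2*p)/(6 + p) = 2*p/(6 + p))
U(x, g) = -8
Z(h) = 2*h/(6 + h)
X(T, B) = -14 (X(T, B) = -4 - 10 = -14)
(X(Z(6), -3)*U(w, -7))*53 = -14*(-8)*53 = 112*53 = 5936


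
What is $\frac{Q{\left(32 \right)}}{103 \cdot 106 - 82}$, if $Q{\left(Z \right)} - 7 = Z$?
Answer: $\frac{13}{3612} \approx 0.0035991$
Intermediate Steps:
$Q{\left(Z \right)} = 7 + Z$
$\frac{Q{\left(32 \right)}}{103 \cdot 106 - 82} = \frac{7 + 32}{103 \cdot 106 - 82} = \frac{39}{10918 - 82} = \frac{39}{10836} = 39 \cdot \frac{1}{10836} = \frac{13}{3612}$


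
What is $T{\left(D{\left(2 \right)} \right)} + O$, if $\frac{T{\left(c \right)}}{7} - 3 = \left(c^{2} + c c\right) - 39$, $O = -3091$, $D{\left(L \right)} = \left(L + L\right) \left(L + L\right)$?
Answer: $241$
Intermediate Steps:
$D{\left(L \right)} = 4 L^{2}$ ($D{\left(L \right)} = 2 L 2 L = 4 L^{2}$)
$T{\left(c \right)} = -252 + 14 c^{2}$ ($T{\left(c \right)} = 21 + 7 \left(\left(c^{2} + c c\right) - 39\right) = 21 + 7 \left(\left(c^{2} + c^{2}\right) - 39\right) = 21 + 7 \left(2 c^{2} - 39\right) = 21 + 7 \left(-39 + 2 c^{2}\right) = 21 + \left(-273 + 14 c^{2}\right) = -252 + 14 c^{2}$)
$T{\left(D{\left(2 \right)} \right)} + O = \left(-252 + 14 \left(4 \cdot 2^{2}\right)^{2}\right) - 3091 = \left(-252 + 14 \left(4 \cdot 4\right)^{2}\right) - 3091 = \left(-252 + 14 \cdot 16^{2}\right) - 3091 = \left(-252 + 14 \cdot 256\right) - 3091 = \left(-252 + 3584\right) - 3091 = 3332 - 3091 = 241$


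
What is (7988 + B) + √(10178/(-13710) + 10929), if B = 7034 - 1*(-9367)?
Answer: 24389 + √513530027130/6855 ≈ 24494.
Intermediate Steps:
B = 16401 (B = 7034 + 9367 = 16401)
(7988 + B) + √(10178/(-13710) + 10929) = (7988 + 16401) + √(10178/(-13710) + 10929) = 24389 + √(10178*(-1/13710) + 10929) = 24389 + √(-5089/6855 + 10929) = 24389 + √(74913206/6855) = 24389 + √513530027130/6855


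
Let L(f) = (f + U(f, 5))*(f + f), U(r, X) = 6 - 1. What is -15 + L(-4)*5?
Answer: -55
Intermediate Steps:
U(r, X) = 5
L(f) = 2*f*(5 + f) (L(f) = (f + 5)*(f + f) = (5 + f)*(2*f) = 2*f*(5 + f))
-15 + L(-4)*5 = -15 + (2*(-4)*(5 - 4))*5 = -15 + (2*(-4)*1)*5 = -15 - 8*5 = -15 - 40 = -55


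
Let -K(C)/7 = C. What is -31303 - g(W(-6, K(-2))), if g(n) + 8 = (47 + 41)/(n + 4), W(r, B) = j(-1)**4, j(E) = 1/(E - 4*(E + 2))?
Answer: -78323795/2501 ≈ -31317.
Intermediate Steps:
K(C) = -7*C
j(E) = 1/(-8 - 3*E) (j(E) = 1/(E - 4*(2 + E)) = 1/(E + (-8 - 4*E)) = 1/(-8 - 3*E))
W(r, B) = 1/625 (W(r, B) = (-1/(8 + 3*(-1)))**4 = (-1/(8 - 3))**4 = (-1/5)**4 = 1/625)
g(n) = -8 + 88/(4 + n) (g(n) = -8 + (47 + 41)/(n + 4) = -8 + 88/(4 + n))
-31303 - g(W(-6, K(-2))) = -31303 - 8*(7 - 1*1/625)/(4 + 1/625) = -31303 - 8*(7 - 1/625)/2501/625 = -31303 - 8*625*4374/(2501*625) = -31303 - 1*34992/2501 = -31303 - 34992/2501 = -78323795/2501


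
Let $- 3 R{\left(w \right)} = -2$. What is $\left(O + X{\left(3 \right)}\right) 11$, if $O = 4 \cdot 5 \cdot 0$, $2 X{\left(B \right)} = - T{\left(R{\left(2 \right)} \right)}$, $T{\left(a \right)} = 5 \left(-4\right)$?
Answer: $110$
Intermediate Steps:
$R{\left(w \right)} = \frac{2}{3}$ ($R{\left(w \right)} = \left(- \frac{1}{3}\right) \left(-2\right) = \frac{2}{3}$)
$T{\left(a \right)} = -20$
$X{\left(B \right)} = 10$ ($X{\left(B \right)} = \frac{\left(-1\right) \left(-20\right)}{2} = \frac{1}{2} \cdot 20 = 10$)
$O = 0$ ($O = 20 \cdot 0 = 0$)
$\left(O + X{\left(3 \right)}\right) 11 = \left(0 + 10\right) 11 = 10 \cdot 11 = 110$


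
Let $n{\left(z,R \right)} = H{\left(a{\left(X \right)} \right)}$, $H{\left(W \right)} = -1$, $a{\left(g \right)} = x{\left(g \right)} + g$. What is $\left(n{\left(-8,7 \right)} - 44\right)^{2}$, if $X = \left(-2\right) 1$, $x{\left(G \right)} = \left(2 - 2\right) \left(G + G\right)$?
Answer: $2025$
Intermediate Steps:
$x{\left(G \right)} = 0$ ($x{\left(G \right)} = 0 \cdot 2 G = 0$)
$X = -2$
$a{\left(g \right)} = g$ ($a{\left(g \right)} = 0 + g = g$)
$n{\left(z,R \right)} = -1$
$\left(n{\left(-8,7 \right)} - 44\right)^{2} = \left(-1 - 44\right)^{2} = \left(-45\right)^{2} = 2025$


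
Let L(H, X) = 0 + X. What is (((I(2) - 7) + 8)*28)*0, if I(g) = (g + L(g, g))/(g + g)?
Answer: 0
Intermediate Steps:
L(H, X) = X
I(g) = 1 (I(g) = (g + g)/(g + g) = (2*g)/((2*g)) = (2*g)*(1/(2*g)) = 1)
(((I(2) - 7) + 8)*28)*0 = (((1 - 7) + 8)*28)*0 = ((-6 + 8)*28)*0 = (2*28)*0 = 56*0 = 0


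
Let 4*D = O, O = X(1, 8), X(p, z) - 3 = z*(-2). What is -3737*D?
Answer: 48581/4 ≈ 12145.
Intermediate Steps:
X(p, z) = 3 - 2*z (X(p, z) = 3 + z*(-2) = 3 - 2*z)
O = -13 (O = 3 - 2*8 = 3 - 16 = -13)
D = -13/4 (D = (1/4)*(-13) = -13/4 ≈ -3.2500)
-3737*D = -3737*(-13/4) = 48581/4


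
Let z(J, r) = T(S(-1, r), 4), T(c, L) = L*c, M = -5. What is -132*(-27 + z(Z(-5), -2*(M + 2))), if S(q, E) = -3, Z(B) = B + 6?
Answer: 5148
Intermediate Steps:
Z(B) = 6 + B
z(J, r) = -12 (z(J, r) = 4*(-3) = -12)
-132*(-27 + z(Z(-5), -2*(M + 2))) = -132*(-27 - 12) = -132*(-39) = 5148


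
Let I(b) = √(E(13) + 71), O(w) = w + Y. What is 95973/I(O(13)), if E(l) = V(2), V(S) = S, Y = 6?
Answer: 95973*√73/73 ≈ 11233.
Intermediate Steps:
E(l) = 2
O(w) = 6 + w (O(w) = w + 6 = 6 + w)
I(b) = √73 (I(b) = √(2 + 71) = √73)
95973/I(O(13)) = 95973/(√73) = 95973*(√73/73) = 95973*√73/73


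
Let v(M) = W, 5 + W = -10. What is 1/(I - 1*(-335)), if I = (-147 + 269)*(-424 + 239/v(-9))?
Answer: -15/800053 ≈ -1.8749e-5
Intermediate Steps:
W = -15 (W = -5 - 10 = -15)
v(M) = -15
I = -805078/15 (I = (-147 + 269)*(-424 + 239/(-15)) = 122*(-424 + 239*(-1/15)) = 122*(-424 - 239/15) = 122*(-6599/15) = -805078/15 ≈ -53672.)
1/(I - 1*(-335)) = 1/(-805078/15 - 1*(-335)) = 1/(-805078/15 + 335) = 1/(-800053/15) = -15/800053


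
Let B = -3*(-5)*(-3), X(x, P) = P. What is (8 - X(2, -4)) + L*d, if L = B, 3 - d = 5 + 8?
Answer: 462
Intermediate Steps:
d = -10 (d = 3 - (5 + 8) = 3 - 1*13 = 3 - 13 = -10)
B = -45 (B = 15*(-3) = -45)
L = -45
(8 - X(2, -4)) + L*d = (8 - 1*(-4)) - 45*(-10) = (8 + 4) + 450 = 12 + 450 = 462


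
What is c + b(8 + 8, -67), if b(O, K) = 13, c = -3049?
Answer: -3036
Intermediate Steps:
c + b(8 + 8, -67) = -3049 + 13 = -3036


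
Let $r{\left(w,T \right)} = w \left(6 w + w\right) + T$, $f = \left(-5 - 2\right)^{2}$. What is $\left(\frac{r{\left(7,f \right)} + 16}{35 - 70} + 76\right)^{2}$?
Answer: $\frac{5071504}{1225} \approx 4140.0$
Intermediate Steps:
$f = 49$ ($f = \left(-7\right)^{2} = 49$)
$r{\left(w,T \right)} = T + 7 w^{2}$ ($r{\left(w,T \right)} = w 7 w + T = 7 w^{2} + T = T + 7 w^{2}$)
$\left(\frac{r{\left(7,f \right)} + 16}{35 - 70} + 76\right)^{2} = \left(\frac{\left(49 + 7 \cdot 7^{2}\right) + 16}{35 - 70} + 76\right)^{2} = \left(\frac{\left(49 + 7 \cdot 49\right) + 16}{-35} + 76\right)^{2} = \left(\left(\left(49 + 343\right) + 16\right) \left(- \frac{1}{35}\right) + 76\right)^{2} = \left(\left(392 + 16\right) \left(- \frac{1}{35}\right) + 76\right)^{2} = \left(408 \left(- \frac{1}{35}\right) + 76\right)^{2} = \left(- \frac{408}{35} + 76\right)^{2} = \left(\frac{2252}{35}\right)^{2} = \frac{5071504}{1225}$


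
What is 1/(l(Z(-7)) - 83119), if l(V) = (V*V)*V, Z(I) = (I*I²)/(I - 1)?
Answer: -512/2203321 ≈ -0.00023238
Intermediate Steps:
Z(I) = I³/(-1 + I)
l(V) = V³ (l(V) = V²*V = V³)
1/(l(Z(-7)) - 83119) = 1/(((-7)³/(-1 - 7))³ - 83119) = 1/((-343/(-8))³ - 83119) = 1/((-343*(-⅛))³ - 83119) = 1/((343/8)³ - 83119) = 1/(40353607/512 - 83119) = 1/(-2203321/512) = -512/2203321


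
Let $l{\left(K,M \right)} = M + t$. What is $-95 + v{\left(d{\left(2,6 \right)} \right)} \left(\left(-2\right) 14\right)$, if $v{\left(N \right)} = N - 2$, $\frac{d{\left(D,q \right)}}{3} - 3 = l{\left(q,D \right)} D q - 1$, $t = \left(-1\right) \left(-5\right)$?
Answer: $-7263$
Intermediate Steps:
$t = 5$
$l{\left(K,M \right)} = 5 + M$ ($l{\left(K,M \right)} = M + 5 = 5 + M$)
$d{\left(D,q \right)} = 6 + 3 D q \left(5 + D\right)$ ($d{\left(D,q \right)} = 9 + 3 \left(\left(5 + D\right) D q - 1\right) = 9 + 3 \left(D \left(5 + D\right) q - 1\right) = 9 + 3 \left(D q \left(5 + D\right) - 1\right) = 9 + 3 \left(-1 + D q \left(5 + D\right)\right) = 9 + \left(-3 + 3 D q \left(5 + D\right)\right) = 6 + 3 D q \left(5 + D\right)$)
$v{\left(N \right)} = -2 + N$
$-95 + v{\left(d{\left(2,6 \right)} \right)} \left(\left(-2\right) 14\right) = -95 + \left(-2 + \left(6 + 3 \cdot 2 \cdot 6 \left(5 + 2\right)\right)\right) \left(\left(-2\right) 14\right) = -95 + \left(-2 + \left(6 + 3 \cdot 2 \cdot 6 \cdot 7\right)\right) \left(-28\right) = -95 + \left(-2 + \left(6 + 252\right)\right) \left(-28\right) = -95 + \left(-2 + 258\right) \left(-28\right) = -95 + 256 \left(-28\right) = -95 - 7168 = -7263$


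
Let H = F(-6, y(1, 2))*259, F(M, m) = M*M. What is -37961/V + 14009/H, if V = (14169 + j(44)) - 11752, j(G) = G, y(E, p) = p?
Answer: -319472215/22946364 ≈ -13.923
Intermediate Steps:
F(M, m) = M²
H = 9324 (H = (-6)²*259 = 36*259 = 9324)
V = 2461 (V = (14169 + 44) - 11752 = 14213 - 11752 = 2461)
-37961/V + 14009/H = -37961/2461 + 14009/9324 = -319472215/22946364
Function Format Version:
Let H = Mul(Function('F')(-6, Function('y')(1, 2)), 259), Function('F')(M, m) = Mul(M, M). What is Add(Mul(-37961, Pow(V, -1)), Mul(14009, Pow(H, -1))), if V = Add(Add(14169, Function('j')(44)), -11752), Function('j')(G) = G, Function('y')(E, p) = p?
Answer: Rational(-319472215, 22946364) ≈ -13.923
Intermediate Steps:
Function('F')(M, m) = Pow(M, 2)
H = 9324 (H = Mul(Pow(-6, 2), 259) = Mul(36, 259) = 9324)
V = 2461 (V = Add(Add(14169, 44), -11752) = Add(14213, -11752) = 2461)
Add(Mul(-37961, Pow(V, -1)), Mul(14009, Pow(H, -1))) = Add(Mul(-37961, Pow(2461, -1)), Mul(14009, Pow(9324, -1))) = Add(Mul(-37961, Rational(1, 2461)), Mul(14009, Rational(1, 9324))) = Add(Rational(-37961, 2461), Rational(14009, 9324)) = Rational(-319472215, 22946364)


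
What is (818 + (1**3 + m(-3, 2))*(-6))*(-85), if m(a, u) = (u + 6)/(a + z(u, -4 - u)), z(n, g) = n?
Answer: -73100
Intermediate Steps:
m(a, u) = (6 + u)/(a + u) (m(a, u) = (u + 6)/(a + u) = (6 + u)/(a + u))
(818 + (1**3 + m(-3, 2))*(-6))*(-85) = (818 + (1**3 + (6 + 2)/(-3 + 2))*(-6))*(-85) = (818 + (1 + 8/(-1))*(-6))*(-85) = (818 + (1 - 1*8)*(-6))*(-85) = (818 + (1 - 8)*(-6))*(-85) = (818 - 7*(-6))*(-85) = (818 + 42)*(-85) = 860*(-85) = -73100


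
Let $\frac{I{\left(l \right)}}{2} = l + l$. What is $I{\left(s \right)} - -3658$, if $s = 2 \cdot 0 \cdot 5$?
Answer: $3658$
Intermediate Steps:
$s = 0$ ($s = 0 \cdot 5 = 0$)
$I{\left(l \right)} = 4 l$ ($I{\left(l \right)} = 2 \left(l + l\right) = 2 \cdot 2 l = 4 l$)
$I{\left(s \right)} - -3658 = 4 \cdot 0 - -3658 = 0 + 3658 = 3658$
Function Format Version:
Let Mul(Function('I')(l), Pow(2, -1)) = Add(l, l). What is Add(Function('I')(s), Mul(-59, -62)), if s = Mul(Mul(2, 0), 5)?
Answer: 3658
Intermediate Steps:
s = 0 (s = Mul(0, 5) = 0)
Function('I')(l) = Mul(4, l) (Function('I')(l) = Mul(2, Add(l, l)) = Mul(2, Mul(2, l)) = Mul(4, l))
Add(Function('I')(s), Mul(-59, -62)) = Add(Mul(4, 0), Mul(-59, -62)) = Add(0, 3658) = 3658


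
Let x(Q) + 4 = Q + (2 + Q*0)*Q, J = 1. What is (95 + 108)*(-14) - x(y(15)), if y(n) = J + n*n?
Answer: -3516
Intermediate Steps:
y(n) = 1 + n² (y(n) = 1 + n*n = 1 + n²)
x(Q) = -4 + 3*Q (x(Q) = -4 + (Q + (2 + Q*0)*Q) = -4 + (Q + (2 + 0)*Q) = -4 + (Q + 2*Q) = -4 + 3*Q)
(95 + 108)*(-14) - x(y(15)) = (95 + 108)*(-14) - (-4 + 3*(1 + 15²)) = 203*(-14) - (-4 + 3*(1 + 225)) = -2842 - (-4 + 3*226) = -2842 - (-4 + 678) = -2842 - 1*674 = -2842 - 674 = -3516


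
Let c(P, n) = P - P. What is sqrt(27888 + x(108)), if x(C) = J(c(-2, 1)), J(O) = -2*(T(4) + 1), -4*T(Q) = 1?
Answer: 3*sqrt(12394)/2 ≈ 166.99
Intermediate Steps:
c(P, n) = 0
T(Q) = -1/4 (T(Q) = -1/4*1 = -1/4)
J(O) = -3/2 (J(O) = -2*(-1/4 + 1) = -2*3/4 = -3/2)
x(C) = -3/2
sqrt(27888 + x(108)) = sqrt(27888 - 3/2) = sqrt(55773/2) = 3*sqrt(12394)/2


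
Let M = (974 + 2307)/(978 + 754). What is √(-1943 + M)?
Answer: 3*I*√161749315/866 ≈ 44.058*I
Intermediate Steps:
M = 3281/1732 ≈ 1.8943
√(-1943 + M) = √(-1943 + 3281/1732) = √(-3361995/1732) = 3*I*√161749315/866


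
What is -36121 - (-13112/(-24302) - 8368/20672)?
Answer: -567069017511/15699092 ≈ -36121.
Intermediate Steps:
-36121 - (-13112/(-24302) - 8368/20672) = -36121 - (-13112*(-1/24302) - 8368*1/20672) = -36121 - (6556/12151 - 523/1292) = -36121 - 1*2115379/15699092 = -36121 - 2115379/15699092 = -567069017511/15699092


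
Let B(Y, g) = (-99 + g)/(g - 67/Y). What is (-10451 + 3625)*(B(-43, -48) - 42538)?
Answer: 579814535690/1997 ≈ 2.9034e+8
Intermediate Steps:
B(Y, g) = (-99 + g)/(g - 67/Y)
(-10451 + 3625)*(B(-43, -48) - 42538) = (-10451 + 3625)*(-43*(-99 - 48)/(-67 - 43*(-48)) - 42538) = -6826*(-43*(-147)/(-67 + 2064) - 42538) = -6826*(-43*(-147)/1997 - 42538) = -6826*(-43*1/1997*(-147) - 42538) = -6826*(6321/1997 - 42538) = -6826*(-84942065/1997) = 579814535690/1997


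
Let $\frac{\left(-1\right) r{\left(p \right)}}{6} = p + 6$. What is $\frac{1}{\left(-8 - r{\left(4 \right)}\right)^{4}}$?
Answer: $\frac{1}{7311616} \approx 1.3677 \cdot 10^{-7}$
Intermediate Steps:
$r{\left(p \right)} = -36 - 6 p$ ($r{\left(p \right)} = - 6 \left(p + 6\right) = - 6 \left(6 + p\right) = -36 - 6 p$)
$\frac{1}{\left(-8 - r{\left(4 \right)}\right)^{4}} = \frac{1}{\left(-8 - \left(-36 - 24\right)\right)^{4}} = \frac{1}{\left(-8 - -60\right)^{4}} = \frac{1}{\left(-8 + 60\right)^{4}} = \frac{1}{52^{4}} = \frac{1}{7311616}$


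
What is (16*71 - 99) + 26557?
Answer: 27594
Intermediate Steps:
(16*71 - 99) + 26557 = (1136 - 99) + 26557 = 1037 + 26557 = 27594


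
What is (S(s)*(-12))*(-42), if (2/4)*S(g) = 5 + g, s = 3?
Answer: 8064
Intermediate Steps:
S(g) = 10 + 2*g (S(g) = 2*(5 + g) = 10 + 2*g)
(S(s)*(-12))*(-42) = ((10 + 2*3)*(-12))*(-42) = ((10 + 6)*(-12))*(-42) = (16*(-12))*(-42) = -192*(-42) = 8064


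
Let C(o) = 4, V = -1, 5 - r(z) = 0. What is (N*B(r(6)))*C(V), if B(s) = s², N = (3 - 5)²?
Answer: 400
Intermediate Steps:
r(z) = 5 (r(z) = 5 - 1*0 = 5 + 0 = 5)
N = 4 (N = (-2)² = 4)
(N*B(r(6)))*C(V) = (4*5²)*4 = (4*25)*4 = 100*4 = 400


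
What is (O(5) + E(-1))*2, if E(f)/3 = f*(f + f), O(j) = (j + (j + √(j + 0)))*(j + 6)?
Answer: 232 + 22*√5 ≈ 281.19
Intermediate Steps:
O(j) = (6 + j)*(√j + 2*j) (O(j) = (j + (j + √j))*(6 + j) = (√j + 2*j)*(6 + j) = (6 + j)*(√j + 2*j))
E(f) = 6*f² (E(f) = 3*(f*(f + f)) = 3*(f*(2*f)) = 3*(2*f²) = 6*f²)
(O(5) + E(-1))*2 = ((5^(3/2) + 2*5² + 6*√5 + 12*5) + 6*(-1)²)*2 = ((5*√5 + 2*25 + 6*√5 + 60) + 6*1)*2 = ((5*√5 + 50 + 6*√5 + 60) + 6)*2 = ((110 + 11*√5) + 6)*2 = (116 + 11*√5)*2 = 232 + 22*√5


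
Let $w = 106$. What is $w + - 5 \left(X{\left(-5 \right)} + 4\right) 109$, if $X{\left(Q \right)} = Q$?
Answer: $651$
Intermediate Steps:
$w + - 5 \left(X{\left(-5 \right)} + 4\right) 109 = 106 + - 5 \left(-5 + 4\right) 109 = 106 + \left(-5\right) \left(-1\right) 109 = 106 + 5 \cdot 109 = 106 + 545 = 651$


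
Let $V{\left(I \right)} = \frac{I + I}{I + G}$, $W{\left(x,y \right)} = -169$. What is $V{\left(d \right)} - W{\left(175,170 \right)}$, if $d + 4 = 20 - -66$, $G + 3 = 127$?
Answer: $\frac{17489}{103} \approx 169.8$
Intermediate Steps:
$G = 124$ ($G = -3 + 127 = 124$)
$d = 82$ ($d = -4 + \left(20 - -66\right) = -4 + \left(20 + 66\right) = -4 + 86 = 82$)
$V{\left(I \right)} = \frac{2 I}{124 + I}$ ($V{\left(I \right)} = \frac{I + I}{I + 124} = \frac{2 I}{124 + I}$)
$V{\left(d \right)} - W{\left(175,170 \right)} = 2 \cdot 82 \frac{1}{124 + 82} - -169 = 2 \cdot 82 \cdot \frac{1}{206} + 169 = \frac{82}{103} + 169 = \frac{17489}{103}$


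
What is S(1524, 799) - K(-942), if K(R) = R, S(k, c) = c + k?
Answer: 3265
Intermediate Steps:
S(1524, 799) - K(-942) = (799 + 1524) - 1*(-942) = 2323 + 942 = 3265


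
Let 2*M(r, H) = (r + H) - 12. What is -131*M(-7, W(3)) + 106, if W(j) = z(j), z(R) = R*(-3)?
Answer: 1940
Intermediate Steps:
z(R) = -3*R
W(j) = -3*j
M(r, H) = -6 + H/2 + r/2 (M(r, H) = ((r + H) - 12)/2 = ((H + r) - 12)/2 = (-12 + H + r)/2 = -6 + H/2 + r/2)
-131*M(-7, W(3)) + 106 = -131*(-6 + (-3*3)/2 + (1/2)*(-7)) + 106 = -131*(-6 + (1/2)*(-9) - 7/2) + 106 = -131*(-6 - 9/2 - 7/2) + 106 = -131*(-14) + 106 = 1834 + 106 = 1940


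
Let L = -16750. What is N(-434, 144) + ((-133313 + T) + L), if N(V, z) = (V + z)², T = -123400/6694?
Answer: -220839861/3347 ≈ -65981.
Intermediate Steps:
T = -61700/3347 (T = -123400*1/6694 = -61700/3347 ≈ -18.434)
N(-434, 144) + ((-133313 + T) + L) = (-434 + 144)² + ((-133313 - 61700/3347) - 16750) = (-290)² + (-446260311/3347 - 16750) = 84100 - 502322561/3347 = -220839861/3347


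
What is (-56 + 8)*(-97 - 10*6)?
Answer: 7536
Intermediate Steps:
(-56 + 8)*(-97 - 10*6) = -48*(-97 - 60) = -48*(-157) = 7536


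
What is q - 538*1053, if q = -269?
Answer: -566783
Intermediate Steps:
q - 538*1053 = -269 - 538*1053 = -269 - 566514 = -566783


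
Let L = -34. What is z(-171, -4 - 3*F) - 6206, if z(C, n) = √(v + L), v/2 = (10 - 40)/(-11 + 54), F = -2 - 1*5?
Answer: -6206 + I*√65446/43 ≈ -6206.0 + 5.9494*I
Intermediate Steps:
F = -7 (F = -2 - 5 = -7)
v = -60/43 (v = 2*((10 - 40)/(-11 + 54)) = 2*(-30/43) = -60/43 ≈ -1.3953)
z(C, n) = I*√65446/43 (z(C, n) = √(-60/43 - 34) = √(-1522/43) = I*√65446/43)
z(-171, -4 - 3*F) - 6206 = I*√65446/43 - 6206 = -6206 + I*√65446/43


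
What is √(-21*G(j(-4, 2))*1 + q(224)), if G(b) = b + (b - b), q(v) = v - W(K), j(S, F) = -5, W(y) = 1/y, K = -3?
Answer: 2*√741/3 ≈ 18.148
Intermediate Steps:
q(v) = ⅓ + v (q(v) = v - 1/(-3) = v - 1*(-⅓) = v + ⅓ = ⅓ + v)
G(b) = b (G(b) = b + 0 = b)
√(-21*G(j(-4, 2))*1 + q(224)) = √(-21*(-5)*1 + (⅓ + 224)) = √(105*1 + 673/3) = √(105 + 673/3) = √(988/3) = 2*√741/3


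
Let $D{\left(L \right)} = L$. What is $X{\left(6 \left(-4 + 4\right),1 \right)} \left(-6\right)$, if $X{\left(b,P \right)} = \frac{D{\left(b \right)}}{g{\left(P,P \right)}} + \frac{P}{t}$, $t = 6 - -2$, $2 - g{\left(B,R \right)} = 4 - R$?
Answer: $- \frac{3}{4} \approx -0.75$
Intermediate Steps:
$g{\left(B,R \right)} = -2 + R$ ($g{\left(B,R \right)} = 2 - \left(4 - R\right) = 2 + \left(-4 + R\right) = -2 + R$)
$t = 8$ ($t = 6 + 2 = 8$)
$X{\left(b,P \right)} = \frac{P}{8} + \frac{b}{-2 + P}$ ($X{\left(b,P \right)} = \frac{b}{-2 + P} + \frac{P}{8} = \frac{P}{8} + \frac{b}{-2 + P}$)
$X{\left(6 \left(-4 + 4\right),1 \right)} \left(-6\right) = \frac{6 \left(-4 + 4\right) + \frac{1}{8} \cdot 1 \left(-2 + 1\right)}{-2 + 1} \left(-6\right) = \frac{6 \cdot 0 + \frac{1}{8} \cdot 1 \left(-1\right)}{-1} \left(-6\right) = - (0 - \frac{1}{8}) \left(-6\right) = \left(-1\right) \left(- \frac{1}{8}\right) \left(-6\right) = \frac{1}{8} \left(-6\right) = - \frac{3}{4}$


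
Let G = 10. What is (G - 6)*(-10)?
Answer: -40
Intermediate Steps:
(G - 6)*(-10) = (10 - 6)*(-10) = 4*(-10) = -40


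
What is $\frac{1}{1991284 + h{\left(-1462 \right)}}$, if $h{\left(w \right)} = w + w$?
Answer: $\frac{1}{1988360} \approx 5.0293 \cdot 10^{-7}$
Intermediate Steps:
$h{\left(w \right)} = 2 w$
$\frac{1}{1991284 + h{\left(-1462 \right)}} = \frac{1}{1991284 + 2 \left(-1462\right)} = \frac{1}{1991284 - 2924} = \frac{1}{1988360}$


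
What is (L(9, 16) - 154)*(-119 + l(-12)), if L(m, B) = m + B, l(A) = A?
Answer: 16899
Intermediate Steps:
L(m, B) = B + m
(L(9, 16) - 154)*(-119 + l(-12)) = ((16 + 9) - 154)*(-119 - 12) = (25 - 154)*(-131) = -129*(-131) = 16899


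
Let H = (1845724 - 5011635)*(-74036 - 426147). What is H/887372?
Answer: 1583534861713/887372 ≈ 1.7845e+6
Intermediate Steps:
H = 1583534861713 (H = -3165911*(-500183) = 1583534861713)
H/887372 = 1583534861713/887372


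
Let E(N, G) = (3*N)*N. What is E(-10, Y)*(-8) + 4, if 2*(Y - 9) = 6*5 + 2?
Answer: -2396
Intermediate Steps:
Y = 25 (Y = 9 + (6*5 + 2)/2 = 9 + (30 + 2)/2 = 9 + (½)*32 = 9 + 16 = 25)
E(N, G) = 3*N²
E(-10, Y)*(-8) + 4 = (3*(-10)²)*(-8) + 4 = (3*100)*(-8) + 4 = 300*(-8) + 4 = -2400 + 4 = -2396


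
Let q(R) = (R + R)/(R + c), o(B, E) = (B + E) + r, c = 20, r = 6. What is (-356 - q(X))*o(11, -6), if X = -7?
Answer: -50754/13 ≈ -3904.2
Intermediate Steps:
o(B, E) = 6 + B + E (o(B, E) = (B + E) + 6 = 6 + B + E)
q(R) = 2*R/(20 + R) (q(R) = (R + R)/(R + 20) = (2*R)/(20 + R) = 2*R/(20 + R))
(-356 - q(X))*o(11, -6) = (-356 - 2*(-7)/(20 - 7))*(6 + 11 - 6) = (-356 - 2*(-7)/13)*11 = (-356 - 1*(-14/13))*11 = (-356 + 14/13)*11 = -4614/13*11 = -50754/13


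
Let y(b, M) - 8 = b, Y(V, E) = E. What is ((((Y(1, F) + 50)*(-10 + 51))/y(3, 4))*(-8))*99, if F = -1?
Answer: -144648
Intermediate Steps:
y(b, M) = 8 + b
((((Y(1, F) + 50)*(-10 + 51))/y(3, 4))*(-8))*99 = ((((-1 + 50)*(-10 + 51))/(8 + 3))*(-8))*99 = (((49*41)/11)*(-8))*99 = ((2009*(1/11))*(-8))*99 = ((2009/11)*(-8))*99 = -16072/11*99 = -144648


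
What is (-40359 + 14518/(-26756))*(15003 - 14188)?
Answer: -440042918215/13378 ≈ -3.2893e+7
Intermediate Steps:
(-40359 + 14518/(-26756))*(15003 - 14188) = (-40359 + 14518*(-1/26756))*815 = (-40359 - 7259/13378)*815 = -539929961/13378*815 = -440042918215/13378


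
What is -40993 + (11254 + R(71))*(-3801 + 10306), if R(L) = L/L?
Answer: 73172782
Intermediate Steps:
R(L) = 1
-40993 + (11254 + R(71))*(-3801 + 10306) = -40993 + (11254 + 1)*(-3801 + 10306) = -40993 + 11255*6505 = -40993 + 73213775 = 73172782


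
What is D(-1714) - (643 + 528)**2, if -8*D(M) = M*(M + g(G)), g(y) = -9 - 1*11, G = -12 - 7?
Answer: -3485501/2 ≈ -1.7428e+6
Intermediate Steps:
G = -19
g(y) = -20 (g(y) = -9 - 11 = -20)
D(M) = -M*(-20 + M)/8 (D(M) = -M*(M - 20)/8 = -M*(-20 + M)/8)
D(-1714) - (643 + 528)**2 = (1/8)*(-1714)*(20 - 1*(-1714)) - (643 + 528)**2 = (1/8)*(-1714)*(20 + 1714) - 1*1171**2 = (1/8)*(-1714)*1734 - 1*1371241 = -743019/2 - 1371241 = -3485501/2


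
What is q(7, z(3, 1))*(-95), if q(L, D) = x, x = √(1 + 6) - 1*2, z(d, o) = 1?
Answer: 190 - 95*√7 ≈ -61.346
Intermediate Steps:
x = -2 + √7 (x = √7 - 2 = -2 + √7 ≈ 0.64575)
q(L, D) = -2 + √7
q(7, z(3, 1))*(-95) = (-2 + √7)*(-95) = 190 - 95*√7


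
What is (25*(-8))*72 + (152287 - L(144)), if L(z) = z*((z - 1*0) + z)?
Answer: 96415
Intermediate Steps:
L(z) = 2*z² (L(z) = z*((z + 0) + z) = z*(z + z) = z*(2*z) = 2*z²)
(25*(-8))*72 + (152287 - L(144)) = (25*(-8))*72 + (152287 - 2*144²) = -200*72 + (152287 - 2*20736) = -14400 + (152287 - 1*41472) = -14400 + (152287 - 41472) = -14400 + 110815 = 96415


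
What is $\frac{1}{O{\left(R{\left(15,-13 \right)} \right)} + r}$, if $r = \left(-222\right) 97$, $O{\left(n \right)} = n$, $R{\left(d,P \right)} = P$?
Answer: $- \frac{1}{21547} \approx -4.641 \cdot 10^{-5}$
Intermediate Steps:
$r = -21534$
$\frac{1}{O{\left(R{\left(15,-13 \right)} \right)} + r} = \frac{1}{-13 - 21534} = \frac{1}{-21547} = - \frac{1}{21547}$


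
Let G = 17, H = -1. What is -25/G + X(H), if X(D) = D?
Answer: -42/17 ≈ -2.4706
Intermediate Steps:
-25/G + X(H) = -25/17 - 1 = -42/17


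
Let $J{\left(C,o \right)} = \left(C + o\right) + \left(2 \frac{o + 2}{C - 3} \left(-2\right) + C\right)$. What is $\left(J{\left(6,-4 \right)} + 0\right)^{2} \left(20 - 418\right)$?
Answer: $- \frac{407552}{9} \approx -45284.0$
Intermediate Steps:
$J{\left(C,o \right)} = o + 2 C - \frac{4 \left(2 + o\right)}{-3 + C}$ ($J{\left(C,o \right)} = \left(C + o\right) + \left(2 \frac{2 + o}{-3 + C} \left(-2\right) + C\right) = \left(C + o\right) + \left(2 \left(- \frac{2 \left(2 + o\right)}{-3 + C}\right) + C\right) = \left(C + o\right) + \left(- \frac{4 \left(2 + o\right)}{-3 + C} + C\right) = \left(C + o\right) + \left(C - \frac{4 \left(2 + o\right)}{-3 + C}\right) = o + 2 C - \frac{4 \left(2 + o\right)}{-3 + C}$)
$\left(J{\left(6,-4 \right)} + 0\right)^{2} \left(20 - 418\right) = \left(\frac{-8 - -28 - 36 + 2 \cdot 6^{2} + 6 \left(-4\right)}{-3 + 6} + 0\right)^{2} \left(20 - 418\right) = \left(\frac{-8 + 28 - 36 + 2 \cdot 36 - 24}{3} + 0\right)^{2} \left(-398\right) = \left(\frac{-8 + 28 - 36 + 72 - 24}{3} + 0\right)^{2} \left(-398\right) = \left(\frac{1}{3} \cdot 32 + 0\right)^{2} \left(-398\right) = \left(\frac{32}{3} + 0\right)^{2} \left(-398\right) = \left(\frac{32}{3}\right)^{2} \left(-398\right) = \frac{1024}{9} \left(-398\right) = - \frac{407552}{9}$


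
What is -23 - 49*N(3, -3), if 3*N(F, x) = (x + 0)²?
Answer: -170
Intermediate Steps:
N(F, x) = x²/3 (N(F, x) = (x + 0)²/3 = x²/3)
-23 - 49*N(3, -3) = -23 - 49*(-3)²/3 = -23 - 49*9/3 = -23 - 49*3 = -23 - 147 = -170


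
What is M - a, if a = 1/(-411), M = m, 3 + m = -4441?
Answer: -1826483/411 ≈ -4444.0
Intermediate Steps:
m = -4444 (m = -3 - 4441 = -4444)
M = -4444
a = -1/411 ≈ -0.0024331
M - a = -4444 - 1*(-1/411) = -4444 + 1/411 = -1826483/411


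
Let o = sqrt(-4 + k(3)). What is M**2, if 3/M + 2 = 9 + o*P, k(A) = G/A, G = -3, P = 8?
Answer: 9/(7 + 8*I*sqrt(5))**2 ≈ -0.017913 - 0.016554*I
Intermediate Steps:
k(A) = -3/A
o = I*sqrt(5) (o = sqrt(-4 - 3/3) = sqrt(-4 - 3*1/3) = sqrt(-4 - 1) = sqrt(-5) = I*sqrt(5) ≈ 2.2361*I)
M = 3/(7 + 8*I*sqrt(5)) (M = 3/(-2 + (9 + (I*sqrt(5))*8)) = 3/(-2 + (9 + 8*I*sqrt(5))) = 3/(7 + 8*I*sqrt(5)) ≈ 0.056911 - 0.14544*I)
M**2 = (7/123 - 8*I*sqrt(5)/123)**2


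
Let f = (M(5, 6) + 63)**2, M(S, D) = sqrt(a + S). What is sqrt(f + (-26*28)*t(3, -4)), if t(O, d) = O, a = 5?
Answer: sqrt(1795 + 126*sqrt(10)) ≈ 46.834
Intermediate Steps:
M(S, D) = sqrt(5 + S)
f = (63 + sqrt(10))**2 (f = (sqrt(5 + 5) + 63)**2 = (sqrt(10) + 63)**2 = (63 + sqrt(10))**2 ≈ 4377.4)
sqrt(f + (-26*28)*t(3, -4)) = sqrt((63 + sqrt(10))**2 - 26*28*3) = sqrt((63 + sqrt(10))**2 - 728*3) = sqrt((63 + sqrt(10))**2 - 2184) = sqrt(-2184 + (63 + sqrt(10))**2)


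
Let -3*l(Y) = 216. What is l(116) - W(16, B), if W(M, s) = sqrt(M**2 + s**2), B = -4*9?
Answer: -72 - 4*sqrt(97) ≈ -111.40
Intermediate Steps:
l(Y) = -72 (l(Y) = -1/3*216 = -72)
B = -36
l(116) - W(16, B) = -72 - sqrt(16**2 + (-36)**2) = -72 - sqrt(256 + 1296) = -72 - sqrt(1552) = -72 - 4*sqrt(97)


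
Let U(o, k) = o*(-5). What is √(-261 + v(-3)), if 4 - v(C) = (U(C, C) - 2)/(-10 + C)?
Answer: 16*I ≈ 16.0*I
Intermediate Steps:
U(o, k) = -5*o
v(C) = 4 - (-2 - 5*C)/(-10 + C) (v(C) = 4 - (-5*C - 2)/(-10 + C) = 4 - (-2 - 5*C)/(-10 + C))
√(-261 + v(-3)) = √(-261 + (-38 + 9*(-3))/(-10 - 3)) = √(-261 + (-38 - 27)/(-13)) = √(-261 - 1/13*(-65)) = √(-261 + 5) = √(-256) = 16*I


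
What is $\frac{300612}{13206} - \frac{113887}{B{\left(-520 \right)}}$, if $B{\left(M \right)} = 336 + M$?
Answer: $\frac{259884055}{404984} \approx 641.71$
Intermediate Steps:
$\frac{300612}{13206} - \frac{113887}{B{\left(-520 \right)}} = \frac{300612}{13206} - \frac{113887}{336 - 520} = 300612 \cdot \frac{1}{13206} - \frac{113887}{-184} = \frac{50102}{2201} - - \frac{113887}{184} = \frac{50102}{2201} + \frac{113887}{184} = \frac{259884055}{404984}$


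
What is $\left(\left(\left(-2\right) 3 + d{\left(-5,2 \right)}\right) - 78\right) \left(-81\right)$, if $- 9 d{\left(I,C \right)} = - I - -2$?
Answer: $6867$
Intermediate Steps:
$d{\left(I,C \right)} = - \frac{2}{9} + \frac{I}{9}$ ($d{\left(I,C \right)} = - \frac{- I - -2}{9} = - \frac{- I + 2}{9} = - \frac{2 - I}{9} = - \frac{2}{9} + \frac{I}{9}$)
$\left(\left(\left(-2\right) 3 + d{\left(-5,2 \right)}\right) - 78\right) \left(-81\right) = \left(\left(\left(-2\right) 3 + \left(- \frac{2}{9} + \frac{1}{9} \left(-5\right)\right)\right) - 78\right) \left(-81\right) = \left(\left(-6 - \frac{7}{9}\right) - 78\right) \left(-81\right) = \left(- \frac{61}{9} - 78\right) \left(-81\right) = \left(- \frac{763}{9}\right) \left(-81\right) = 6867$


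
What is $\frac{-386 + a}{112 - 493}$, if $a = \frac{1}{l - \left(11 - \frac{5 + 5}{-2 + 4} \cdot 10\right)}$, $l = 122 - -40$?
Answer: $\frac{77585}{76581} \approx 1.0131$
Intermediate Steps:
$l = 162$ ($l = 122 + 40 = 162$)
$a = \frac{1}{201}$ ($a = \frac{1}{162 - \left(11 - \frac{5 + 5}{-2 + 4} \cdot 10\right)} = \frac{1}{162 - \left(11 - \frac{10}{2} \cdot 10\right)} = \frac{1}{162 - \left(11 - 10 \cdot \frac{1}{2} \cdot 10\right)} = \frac{1}{162 + \left(-11 + 5 \cdot 10\right)} = \frac{1}{162 + \left(-11 + 50\right)} = \frac{1}{162 + 39} = \frac{1}{201} \approx 0.0049751$)
$\frac{-386 + a}{112 - 493} = \frac{-386 + \frac{1}{201}}{112 - 493} = - \frac{77585}{201 \left(-381\right)} = \left(- \frac{77585}{201}\right) \left(- \frac{1}{381}\right) = \frac{77585}{76581}$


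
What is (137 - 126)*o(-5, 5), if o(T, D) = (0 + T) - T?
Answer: 0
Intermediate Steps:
o(T, D) = 0 (o(T, D) = T - T = 0)
(137 - 126)*o(-5, 5) = (137 - 126)*0 = 11*0 = 0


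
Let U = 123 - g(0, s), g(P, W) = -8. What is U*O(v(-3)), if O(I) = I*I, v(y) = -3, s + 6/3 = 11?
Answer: 1179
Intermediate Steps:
s = 9 (s = -2 + 11 = 9)
U = 131 (U = 123 - 1*(-8) = 123 + 8 = 131)
O(I) = I²
U*O(v(-3)) = 131*(-3)² = 131*9 = 1179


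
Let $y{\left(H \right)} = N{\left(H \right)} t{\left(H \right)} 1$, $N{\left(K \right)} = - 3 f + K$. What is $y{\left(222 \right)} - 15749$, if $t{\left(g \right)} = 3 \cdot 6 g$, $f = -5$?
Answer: $931303$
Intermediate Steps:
$t{\left(g \right)} = 18 g$
$N{\left(K \right)} = 15 + K$ ($N{\left(K \right)} = \left(-3\right) \left(-5\right) + K = 15 + K$)
$y{\left(H \right)} = 18 H \left(15 + H\right)$ ($y{\left(H \right)} = \left(15 + H\right) 18 H 1 = 18 H \left(15 + H\right) 1 = 18 H \left(15 + H\right)$)
$y{\left(222 \right)} - 15749 = 18 \cdot 222 \left(15 + 222\right) - 15749 = 18 \cdot 222 \cdot 237 - 15749 = 947052 - 15749 = 931303$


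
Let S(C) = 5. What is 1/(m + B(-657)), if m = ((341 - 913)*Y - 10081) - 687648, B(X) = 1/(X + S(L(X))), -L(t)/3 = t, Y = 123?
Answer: -652/500791421 ≈ -1.3019e-6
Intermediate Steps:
L(t) = -3*t
B(X) = 1/(5 + X) (B(X) = 1/(X + 5) = 1/(5 + X))
m = -768085 (m = ((341 - 913)*123 - 10081) - 687648 = (-572*123 - 10081) - 687648 = (-70356 - 10081) - 687648 = -80437 - 687648 = -768085)
1/(m + B(-657)) = 1/(-768085 + 1/(5 - 657)) = 1/(-768085 + 1/(-652)) = 1/(-768085 - 1/652) = 1/(-500791421/652) = -652/500791421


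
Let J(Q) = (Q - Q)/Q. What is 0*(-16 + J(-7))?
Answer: 0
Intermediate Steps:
J(Q) = 0 (J(Q) = 0/Q = 0)
0*(-16 + J(-7)) = 0*(-16 + 0) = 0*(-16) = 0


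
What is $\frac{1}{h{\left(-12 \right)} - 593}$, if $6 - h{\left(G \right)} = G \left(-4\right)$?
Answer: $- \frac{1}{635} \approx -0.0015748$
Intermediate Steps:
$h{\left(G \right)} = 6 + 4 G$ ($h{\left(G \right)} = 6 - G \left(-4\right) = 6 - - 4 G = 6 + 4 G$)
$\frac{1}{h{\left(-12 \right)} - 593} = \frac{1}{\left(6 + 4 \left(-12\right)\right) - 593} = \frac{1}{\left(6 - 48\right) - 593} = \frac{1}{-42 - 593} = \frac{1}{-635} = - \frac{1}{635}$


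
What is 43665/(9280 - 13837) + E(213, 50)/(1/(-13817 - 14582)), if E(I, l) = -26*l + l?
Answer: 53922586695/1519 ≈ 3.5499e+7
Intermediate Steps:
E(I, l) = -25*l
43665/(9280 - 13837) + E(213, 50)/(1/(-13817 - 14582)) = 43665/(9280 - 13837) + (-25*50)/(1/(-13817 - 14582)) = 43665/(-4557) - 1250/(1/(-28399)) = 43665*(-1/4557) - 1250/(-1/28399) = -14555/1519 - 1250*(-28399) = -14555/1519 + 35498750 = 53922586695/1519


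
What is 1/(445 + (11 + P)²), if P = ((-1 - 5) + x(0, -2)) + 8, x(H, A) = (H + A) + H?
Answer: 1/566 ≈ 0.0017668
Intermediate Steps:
x(H, A) = A + 2*H (x(H, A) = (A + H) + H = A + 2*H)
P = 0 (P = ((-1 - 5) + (-2 + 2*0)) + 8 = (-6 + (-2 + 0)) + 8 = (-6 - 2) + 8 = -8 + 8 = 0)
1/(445 + (11 + P)²) = 1/(445 + (11 + 0)²) = 1/(445 + 11²) = 1/(445 + 121) = 1/566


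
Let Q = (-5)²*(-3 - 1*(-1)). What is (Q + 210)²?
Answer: 25600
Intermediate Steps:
Q = -50 (Q = 25*(-3 + 1) = 25*(-2) = -50)
(Q + 210)² = (-50 + 210)² = 160² = 25600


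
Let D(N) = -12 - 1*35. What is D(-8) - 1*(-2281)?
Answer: 2234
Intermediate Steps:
D(N) = -47 (D(N) = -12 - 35 = -47)
D(-8) - 1*(-2281) = -47 - 1*(-2281) = -47 + 2281 = 2234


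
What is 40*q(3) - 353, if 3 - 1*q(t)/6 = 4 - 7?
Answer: 1087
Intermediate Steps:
q(t) = 36 (q(t) = 18 - 6*(4 - 7) = 18 - 6*(-3) = 18 + 18 = 36)
40*q(3) - 353 = 40*36 - 353 = 1440 - 353 = 1087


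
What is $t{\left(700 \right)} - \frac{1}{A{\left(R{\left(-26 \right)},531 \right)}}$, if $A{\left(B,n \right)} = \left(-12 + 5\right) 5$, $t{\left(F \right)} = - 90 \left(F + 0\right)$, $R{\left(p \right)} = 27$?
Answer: $- \frac{2204999}{35} \approx -63000.0$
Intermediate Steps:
$t{\left(F \right)} = - 90 F$
$A{\left(B,n \right)} = -35$ ($A{\left(B,n \right)} = \left(-7\right) 5 = -35$)
$t{\left(700 \right)} - \frac{1}{A{\left(R{\left(-26 \right)},531 \right)}} = \left(-90\right) 700 - \frac{1}{-35} = -63000 - - \frac{1}{35} = -63000 + \frac{1}{35} = - \frac{2204999}{35}$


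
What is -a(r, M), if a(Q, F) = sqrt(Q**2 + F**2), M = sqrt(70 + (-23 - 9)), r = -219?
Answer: -sqrt(47999) ≈ -219.09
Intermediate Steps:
M = sqrt(38) (M = sqrt(70 - 32) = sqrt(38) ≈ 6.1644)
a(Q, F) = sqrt(F**2 + Q**2)
-a(r, M) = -sqrt((sqrt(38))**2 + (-219)**2) = -sqrt(38 + 47961) = -sqrt(47999)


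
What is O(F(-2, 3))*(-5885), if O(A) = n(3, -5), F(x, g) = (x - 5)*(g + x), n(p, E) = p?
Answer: -17655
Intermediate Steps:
F(x, g) = (-5 + x)*(g + x)
O(A) = 3
O(F(-2, 3))*(-5885) = 3*(-5885) = -17655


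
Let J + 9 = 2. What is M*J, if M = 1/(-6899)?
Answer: 7/6899 ≈ 0.0010146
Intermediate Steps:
J = -7 (J = -9 + 2 = -7)
M = -1/6899 ≈ -0.00014495
M*J = -1/6899*(-7) = 7/6899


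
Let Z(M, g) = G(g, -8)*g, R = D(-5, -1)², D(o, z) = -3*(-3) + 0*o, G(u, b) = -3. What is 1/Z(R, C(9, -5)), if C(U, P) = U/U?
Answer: -⅓ ≈ -0.33333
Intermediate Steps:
C(U, P) = 1
D(o, z) = 9 (D(o, z) = 9 + 0 = 9)
R = 81 (R = 9² = 81)
Z(M, g) = -3*g
1/Z(R, C(9, -5)) = 1/(-3*1) = 1/(-3) = -⅓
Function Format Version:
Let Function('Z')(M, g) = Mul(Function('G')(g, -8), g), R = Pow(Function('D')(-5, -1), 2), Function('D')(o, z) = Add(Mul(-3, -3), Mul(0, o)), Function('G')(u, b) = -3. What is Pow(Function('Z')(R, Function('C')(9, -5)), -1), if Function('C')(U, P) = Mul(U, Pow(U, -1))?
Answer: Rational(-1, 3) ≈ -0.33333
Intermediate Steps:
Function('C')(U, P) = 1
Function('D')(o, z) = 9 (Function('D')(o, z) = Add(9, 0) = 9)
R = 81 (R = Pow(9, 2) = 81)
Function('Z')(M, g) = Mul(-3, g)
Pow(Function('Z')(R, Function('C')(9, -5)), -1) = Pow(Mul(-3, 1), -1) = Pow(-3, -1) = Rational(-1, 3)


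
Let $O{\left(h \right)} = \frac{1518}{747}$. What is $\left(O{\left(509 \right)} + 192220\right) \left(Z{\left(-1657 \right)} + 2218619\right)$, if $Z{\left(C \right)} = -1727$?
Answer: $\frac{35369245275704}{83} \approx 4.2614 \cdot 10^{11}$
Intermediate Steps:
$O{\left(h \right)} = \frac{506}{249}$ ($O{\left(h \right)} = 1518 \cdot \frac{1}{747} = \frac{506}{249}$)
$\left(O{\left(509 \right)} + 192220\right) \left(Z{\left(-1657 \right)} + 2218619\right) = \left(\frac{506}{249} + 192220\right) \left(-1727 + 2218619\right) = \frac{47863286}{249} \cdot 2216892 = \frac{35369245275704}{83}$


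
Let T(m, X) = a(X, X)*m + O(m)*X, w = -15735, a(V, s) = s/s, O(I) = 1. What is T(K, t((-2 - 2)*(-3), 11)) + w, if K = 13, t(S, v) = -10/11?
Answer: -172952/11 ≈ -15723.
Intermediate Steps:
t(S, v) = -10/11 (t(S, v) = -10*1/11 = -10/11)
a(V, s) = 1
T(m, X) = X + m (T(m, X) = 1*m + 1*X = m + X = X + m)
T(K, t((-2 - 2)*(-3), 11)) + w = (-10/11 + 13) - 15735 = 133/11 - 15735 = -172952/11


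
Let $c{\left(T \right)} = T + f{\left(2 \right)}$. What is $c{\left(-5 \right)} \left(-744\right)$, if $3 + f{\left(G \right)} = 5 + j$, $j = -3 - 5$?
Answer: $8184$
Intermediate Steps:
$j = -8$ ($j = -3 - 5 = -8$)
$f{\left(G \right)} = -6$ ($f{\left(G \right)} = -3 + \left(5 - 8\right) = -3 - 3 = -6$)
$c{\left(T \right)} = -6 + T$ ($c{\left(T \right)} = T - 6 = -6 + T$)
$c{\left(-5 \right)} \left(-744\right) = \left(-6 - 5\right) \left(-744\right) = \left(-11\right) \left(-744\right) = 8184$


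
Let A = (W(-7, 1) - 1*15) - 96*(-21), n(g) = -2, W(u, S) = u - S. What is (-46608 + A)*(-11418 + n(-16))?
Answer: 509503300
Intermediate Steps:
A = 1993 (A = ((-7 - 1*1) - 1*15) - 96*(-21) = ((-7 - 1) - 15) + 2016 = (-8 - 15) + 2016 = -23 + 2016 = 1993)
(-46608 + A)*(-11418 + n(-16)) = (-46608 + 1993)*(-11418 - 2) = -44615*(-11420) = 509503300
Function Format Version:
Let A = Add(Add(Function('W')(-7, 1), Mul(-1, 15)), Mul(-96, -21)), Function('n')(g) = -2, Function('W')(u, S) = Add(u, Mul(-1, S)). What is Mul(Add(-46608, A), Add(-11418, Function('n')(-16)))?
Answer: 509503300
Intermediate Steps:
A = 1993 (A = Add(Add(Add(-7, Mul(-1, 1)), Mul(-1, 15)), Mul(-96, -21)) = Add(Add(Add(-7, -1), -15), 2016) = Add(Add(-8, -15), 2016) = Add(-23, 2016) = 1993)
Mul(Add(-46608, A), Add(-11418, Function('n')(-16))) = Mul(Add(-46608, 1993), Add(-11418, -2)) = Mul(-44615, -11420) = 509503300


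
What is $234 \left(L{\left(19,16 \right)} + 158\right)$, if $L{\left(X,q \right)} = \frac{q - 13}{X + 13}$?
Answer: $\frac{591903}{16} \approx 36994.0$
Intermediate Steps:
$L{\left(X,q \right)} = \frac{-13 + q}{13 + X}$
$234 \left(L{\left(19,16 \right)} + 158\right) = 234 \left(\frac{-13 + 16}{13 + 19} + 158\right) = 234 \left(\frac{1}{32} \cdot 3 + 158\right) = 234 \left(\frac{3}{32} + 158\right) = 234 \cdot \frac{5059}{32} = \frac{591903}{16}$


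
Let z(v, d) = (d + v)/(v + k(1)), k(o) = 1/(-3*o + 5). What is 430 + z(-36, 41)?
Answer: 30520/71 ≈ 429.86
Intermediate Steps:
k(o) = 1/(5 - 3*o)
z(v, d) = (d + v)/(1/2 + v) (z(v, d) = (d + v)/(v - 1/(-5 + 3*1)) = (d + v)/(v - 1/(-5 + 3)) = (d + v)/(v - 1/(-2)) = (d + v)/(v - 1*(-1/2)) = (d + v)/(v + 1/2) = (d + v)/(1/2 + v))
430 + z(-36, 41) = 430 + 2*(41 - 36)/(1 + 2*(-36)) = 430 + 2*5/(1 - 72) = 430 + 2*5/(-71) = 430 + 2*(-1/71)*5 = 430 - 10/71 = 30520/71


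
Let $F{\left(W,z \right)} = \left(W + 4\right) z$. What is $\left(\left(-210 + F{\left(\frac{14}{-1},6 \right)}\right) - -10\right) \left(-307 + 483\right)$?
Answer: $-45760$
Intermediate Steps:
$F{\left(W,z \right)} = z \left(4 + W\right)$ ($F{\left(W,z \right)} = \left(4 + W\right) z = z \left(4 + W\right)$)
$\left(\left(-210 + F{\left(\frac{14}{-1},6 \right)}\right) - -10\right) \left(-307 + 483\right) = \left(\left(-210 + 6 \left(4 + \frac{14}{-1}\right)\right) - -10\right) \left(-307 + 483\right) = \left(\left(-210 + 6 \left(4 + 14 \left(-1\right)\right)\right) + 10\right) 176 = \left(\left(-210 + 6 \left(4 - 14\right)\right) + 10\right) 176 = \left(\left(-210 + 6 \left(-10\right)\right) + 10\right) 176 = \left(\left(-210 - 60\right) + 10\right) 176 = \left(-270 + 10\right) 176 = \left(-260\right) 176 = -45760$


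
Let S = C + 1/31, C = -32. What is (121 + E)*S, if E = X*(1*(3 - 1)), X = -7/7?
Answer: -117929/31 ≈ -3804.2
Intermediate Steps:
S = -991/31 (S = -32 + 1/31 = -991/31 ≈ -31.968)
X = -1 (X = -7*1/7 = -1)
E = -2 (E = -(3 - 1) = -2 ≈ -2.0000)
(121 + E)*S = (121 - 2)*(-991/31) = 119*(-991/31) = -117929/31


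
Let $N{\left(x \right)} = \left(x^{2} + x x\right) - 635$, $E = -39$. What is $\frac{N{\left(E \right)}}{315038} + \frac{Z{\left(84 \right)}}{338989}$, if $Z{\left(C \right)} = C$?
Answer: $\frac{120344245}{15256345226} \approx 0.0078881$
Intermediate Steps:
$N{\left(x \right)} = -635 + 2 x^{2}$ ($N{\left(x \right)} = \left(x^{2} + x^{2}\right) - 635 = 2 x^{2} - 635 = -635 + 2 x^{2}$)
$\frac{N{\left(E \right)}}{315038} + \frac{Z{\left(84 \right)}}{338989} = \frac{-635 + 2 \left(-39\right)^{2}}{315038} + \frac{84}{338989} = \left(-635 + 2 \cdot 1521\right) \frac{1}{315038} + 84 \cdot \frac{1}{338989} = \left(-635 + 3042\right) \frac{1}{315038} + \frac{12}{48427} = 2407 \cdot \frac{1}{315038} + \frac{12}{48427} = \frac{2407}{315038} + \frac{12}{48427} = \frac{120344245}{15256345226}$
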